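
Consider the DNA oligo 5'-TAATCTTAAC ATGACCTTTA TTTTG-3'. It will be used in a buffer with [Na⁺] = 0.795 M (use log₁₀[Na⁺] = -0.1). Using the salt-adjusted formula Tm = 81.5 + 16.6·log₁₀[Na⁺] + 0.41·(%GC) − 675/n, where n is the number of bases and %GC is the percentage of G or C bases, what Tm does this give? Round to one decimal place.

Length n = 25. Scanning the sequence gives G=2, T=12, A=7, C=4.
G+C = 6, so %GC = 6/25 × 100 = 24%
Salt term: 16.6 × (-0.1) = -1.66
GC term: 0.41 × 24 = 9.84; length term: −675/25 = −27
Tm = 81.5 + (-1.66) + 9.84 − 27 = 62.68 → 62.7°C

62.7°C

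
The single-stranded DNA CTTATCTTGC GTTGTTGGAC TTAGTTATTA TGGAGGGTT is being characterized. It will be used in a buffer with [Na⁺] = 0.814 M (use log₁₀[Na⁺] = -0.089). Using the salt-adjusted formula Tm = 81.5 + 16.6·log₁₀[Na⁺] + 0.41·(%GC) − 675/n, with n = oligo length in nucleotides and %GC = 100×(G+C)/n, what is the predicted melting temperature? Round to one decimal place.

Length n = 39. Counting bases: C=4, A=6, G=11, T=18
G+C = 15, so %GC = 15/39 × 100 = 38.462%
Salt term: 16.6 × (-0.089) = -1.477
GC term: 0.41 × 38.462 = 15.769; length term: −675/39 = −17.308
Tm = 81.5 + (-1.477) + 15.769 − 17.308 = 78.484 → 78.5°C

78.5°C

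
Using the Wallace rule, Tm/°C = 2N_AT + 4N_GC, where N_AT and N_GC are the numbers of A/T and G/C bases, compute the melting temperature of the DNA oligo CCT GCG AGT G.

34°C

Scanning the sequence gives G=4, A=1, C=3, T=2.
AT pairs contribute 3, GC pairs contribute 7.
Tm = 2×3 + 4×7 = 34°C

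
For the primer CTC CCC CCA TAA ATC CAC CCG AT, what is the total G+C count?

13

G=1, T=4, A=6, C=12
Total G or C: 1 + 12 = 13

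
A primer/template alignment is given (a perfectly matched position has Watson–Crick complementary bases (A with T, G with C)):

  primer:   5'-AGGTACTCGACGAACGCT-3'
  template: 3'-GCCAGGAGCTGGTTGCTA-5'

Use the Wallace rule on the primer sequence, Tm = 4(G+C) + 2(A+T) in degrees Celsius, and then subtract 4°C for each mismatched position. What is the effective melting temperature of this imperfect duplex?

Primer base counts: A=5, T=3, G=5, C=5 → A+T=8, G+C=10
Perfect-match Tm = 2(8) + 4(10) = 16 + 40 = 56°C
Mismatches (positions where the bases are not complementary): 4 (at positions 1, 5, 12, 17)
Effective Tm = 56 − 4×4 = 56 − 16 = 40°C

40°C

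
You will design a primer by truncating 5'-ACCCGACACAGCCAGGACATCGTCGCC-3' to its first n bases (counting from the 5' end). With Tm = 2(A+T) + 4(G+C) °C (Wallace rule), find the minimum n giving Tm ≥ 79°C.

First 24 bases: ACCCGACACAGCCAGGACATCGTC → Tm = 78°C (< 79°C)
First 25 bases: ACCCGACACAGCCAGGACATCGTCG → Tm = 82°C (≥ 79°C)
Each additional base adds 2°C (A/T) or 4°C (G/C), so Tm is non-decreasing in n; n = 25 is the first length to reach 79°C.

n = 25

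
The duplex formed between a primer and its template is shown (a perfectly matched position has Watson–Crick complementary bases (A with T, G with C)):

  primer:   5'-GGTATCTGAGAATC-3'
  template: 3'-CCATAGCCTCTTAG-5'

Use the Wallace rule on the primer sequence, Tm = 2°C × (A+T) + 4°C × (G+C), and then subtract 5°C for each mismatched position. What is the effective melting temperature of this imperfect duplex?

35°C

Primer base counts: A=4, T=4, G=4, C=2 → A+T=8, G+C=6
Perfect-match Tm = 2(8) + 4(6) = 16 + 24 = 40°C
Mismatches (positions where the bases are not complementary): 1 (at position 7)
Effective Tm = 40 − 1×5 = 40 − 5 = 35°C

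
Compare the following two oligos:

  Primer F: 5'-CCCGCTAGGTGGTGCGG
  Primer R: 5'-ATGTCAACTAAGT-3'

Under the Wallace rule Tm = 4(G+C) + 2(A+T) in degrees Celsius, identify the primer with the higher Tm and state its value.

Primer F: A+T=4, G+C=13 → Tm = 2(4)+4(13) = 60°C
Primer R: A+T=9, G+C=4 → Tm = 2(9)+4(4) = 34°C
60°C vs 34°C → primer F is higher.

Primer F, 60°C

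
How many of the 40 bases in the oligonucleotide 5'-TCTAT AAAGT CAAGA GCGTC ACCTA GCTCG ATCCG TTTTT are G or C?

Counting bases: G=7, T=13, C=10, A=10
Total G or C: 7 + 10 = 17

17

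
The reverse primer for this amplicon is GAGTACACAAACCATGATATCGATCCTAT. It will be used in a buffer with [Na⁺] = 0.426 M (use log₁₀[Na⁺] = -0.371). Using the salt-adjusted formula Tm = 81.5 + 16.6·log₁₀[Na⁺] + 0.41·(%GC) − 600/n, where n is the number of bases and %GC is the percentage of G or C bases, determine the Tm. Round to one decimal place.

70.2°C

Length n = 29. Scanning the sequence gives G=4, T=7, A=11, C=7.
G+C = 11, so %GC = 11/29 × 100 = 37.931%
Salt term: 16.6 × (-0.371) = -6.159
GC term: 0.41 × 37.931 = 15.552; length term: −600/29 = −20.69
Tm = 81.5 + (-6.159) + 15.552 − 20.69 = 70.203 → 70.2°C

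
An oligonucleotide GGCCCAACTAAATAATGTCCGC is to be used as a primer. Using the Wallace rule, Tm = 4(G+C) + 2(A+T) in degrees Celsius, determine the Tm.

66°C

G=4, C=7, A=7, T=4
So N_AT = 11 and N_GC = 11.
Tm = 4·11 + 2·11 = 44 + 22 = 66°C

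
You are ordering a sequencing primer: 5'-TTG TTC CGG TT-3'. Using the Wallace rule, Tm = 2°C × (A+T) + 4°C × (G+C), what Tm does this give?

32°C

C=2, A=0, G=3, T=6
A+T = 6, G+C = 5
Tm = 4·5 + 2·6 = 20 + 12 = 32°C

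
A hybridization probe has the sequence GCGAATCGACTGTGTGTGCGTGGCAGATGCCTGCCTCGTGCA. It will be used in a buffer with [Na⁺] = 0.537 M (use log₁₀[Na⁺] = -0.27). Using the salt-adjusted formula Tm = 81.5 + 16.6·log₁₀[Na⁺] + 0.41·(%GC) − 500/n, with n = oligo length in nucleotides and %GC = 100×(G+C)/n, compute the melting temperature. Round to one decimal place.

90.5°C

Length n = 42. A=6, C=11, G=15, T=10
G+C = 26, so %GC = 26/42 × 100 = 61.905%
Salt term: 16.6 × (-0.27) = -4.482
GC term: 0.41 × 61.905 = 25.381; length term: −500/42 = −11.905
Tm = 81.5 + (-4.482) + 25.381 − 11.905 = 90.494 → 90.5°C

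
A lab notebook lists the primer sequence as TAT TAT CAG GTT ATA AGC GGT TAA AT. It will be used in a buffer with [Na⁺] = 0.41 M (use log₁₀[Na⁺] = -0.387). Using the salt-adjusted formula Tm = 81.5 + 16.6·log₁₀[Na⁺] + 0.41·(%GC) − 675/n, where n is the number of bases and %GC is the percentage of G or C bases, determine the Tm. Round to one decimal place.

60.2°C

Length n = 26. Base counts: A=9, G=5, T=10, C=2
G+C = 7, so %GC = 7/26 × 100 = 26.923%
Salt term: 16.6 × (-0.387) = -6.424
GC term: 0.41 × 26.923 = 11.038; length term: −675/26 = −25.962
Tm = 81.5 + (-6.424) + 11.038 − 25.962 = 60.152 → 60.2°C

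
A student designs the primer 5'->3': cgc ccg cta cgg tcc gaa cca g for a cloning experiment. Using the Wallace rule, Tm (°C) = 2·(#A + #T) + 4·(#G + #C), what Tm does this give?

76°C

Counting bases: A=4, T=2, C=10, G=6
A+T = 6, G+C = 16
Tm = 4·16 + 2·6 = 64 + 12 = 76°C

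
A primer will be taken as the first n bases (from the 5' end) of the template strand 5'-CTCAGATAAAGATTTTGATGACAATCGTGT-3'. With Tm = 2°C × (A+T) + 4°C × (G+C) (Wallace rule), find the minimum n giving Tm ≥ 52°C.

First 19 bases: CTCAGATAAAGATTTTGAT → Tm = 48°C (< 52°C)
First 20 bases: CTCAGATAAAGATTTTGATG → Tm = 52°C (≥ 52°C)
Since every base adds ≥2°C, Tm only increases with n, so the threshold is first crossed at n = 20.

n = 20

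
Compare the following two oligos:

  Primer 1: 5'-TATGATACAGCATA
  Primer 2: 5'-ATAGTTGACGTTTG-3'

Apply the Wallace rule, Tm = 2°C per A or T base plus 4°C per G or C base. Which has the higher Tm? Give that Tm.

Primer 1: A+T=10, G+C=4 → Tm = 2(10)+4(4) = 36°C
Primer 2: A+T=9, G+C=5 → Tm = 2(9)+4(5) = 38°C
36°C vs 38°C → primer 2 is higher.

Primer 2, 38°C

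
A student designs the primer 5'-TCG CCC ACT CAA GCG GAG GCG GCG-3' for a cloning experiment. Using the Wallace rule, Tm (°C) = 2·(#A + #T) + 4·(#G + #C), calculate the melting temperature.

Counting bases: T=2, C=9, G=9, A=4
A+T = 6, G+C = 18
Tm = 2×6 + 4×18 = 84°C

84°C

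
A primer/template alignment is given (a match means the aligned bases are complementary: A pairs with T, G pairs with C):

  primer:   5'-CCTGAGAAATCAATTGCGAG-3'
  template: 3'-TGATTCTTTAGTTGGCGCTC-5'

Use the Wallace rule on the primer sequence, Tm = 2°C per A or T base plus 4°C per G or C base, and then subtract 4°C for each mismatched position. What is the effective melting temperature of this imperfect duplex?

42°C

Primer base counts: A=7, T=4, G=5, C=4 → A+T=11, G+C=9
Perfect-match Tm = 2(11) + 4(9) = 22 + 36 = 58°C
Mismatches (positions where the bases are not complementary): 4 (at positions 1, 4, 14, 15)
Effective Tm = 58 − 4×4 = 58 − 16 = 42°C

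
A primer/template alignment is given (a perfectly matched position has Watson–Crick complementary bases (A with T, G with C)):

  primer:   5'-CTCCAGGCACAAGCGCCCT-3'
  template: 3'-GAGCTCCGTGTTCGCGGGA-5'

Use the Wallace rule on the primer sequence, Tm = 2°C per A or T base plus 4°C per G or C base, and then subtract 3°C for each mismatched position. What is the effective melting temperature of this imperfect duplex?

Primer base counts: A=4, T=2, G=4, C=9 → A+T=6, G+C=13
Perfect-match Tm = 2(6) + 4(13) = 12 + 52 = 64°C
Mismatches (positions where the bases are not complementary): 1 (at position 4)
Effective Tm = 64 − 1×3 = 64 − 3 = 61°C

61°C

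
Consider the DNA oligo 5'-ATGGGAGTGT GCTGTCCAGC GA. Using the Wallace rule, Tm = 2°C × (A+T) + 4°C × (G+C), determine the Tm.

Counting bases: T=5, C=4, A=4, G=9
A+T = 9, G+C = 13
Tm = 2×9 + 4×13 = 70°C

70°C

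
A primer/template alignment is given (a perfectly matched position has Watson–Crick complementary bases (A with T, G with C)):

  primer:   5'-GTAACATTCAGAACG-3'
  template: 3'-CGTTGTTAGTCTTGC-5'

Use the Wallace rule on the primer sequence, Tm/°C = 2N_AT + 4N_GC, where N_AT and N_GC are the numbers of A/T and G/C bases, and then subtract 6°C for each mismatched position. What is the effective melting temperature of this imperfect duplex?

Primer base counts: A=6, T=3, G=3, C=3 → A+T=9, G+C=6
Perfect-match Tm = 2(9) + 4(6) = 18 + 24 = 42°C
Mismatches (positions where the bases are not complementary): 2 (at positions 2, 7)
Effective Tm = 42 − 2×6 = 42 − 12 = 30°C

30°C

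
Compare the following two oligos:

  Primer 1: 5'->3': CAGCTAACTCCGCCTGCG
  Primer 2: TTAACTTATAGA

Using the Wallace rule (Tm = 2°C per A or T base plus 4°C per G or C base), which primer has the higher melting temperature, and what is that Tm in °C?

Primer 1: A+T=6, G+C=12 → Tm = 2(6)+4(12) = 60°C
Primer 2: A+T=10, G+C=2 → Tm = 2(10)+4(2) = 28°C
60°C vs 28°C → primer 1 is higher.

Primer 1, 60°C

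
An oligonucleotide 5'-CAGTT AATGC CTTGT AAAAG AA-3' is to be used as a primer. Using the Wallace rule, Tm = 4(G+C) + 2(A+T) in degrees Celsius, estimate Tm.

58°C

Base counts: C=3, G=4, A=9, T=6
A+T = 15, G+C = 7
Tm = 2×15 + 4×7 = 58°C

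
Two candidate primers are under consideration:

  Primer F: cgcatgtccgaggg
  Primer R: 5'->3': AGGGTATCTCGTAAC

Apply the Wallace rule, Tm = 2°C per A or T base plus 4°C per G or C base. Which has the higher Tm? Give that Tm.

Primer F, 48°C

Primer F: A+T=4, G+C=10 → Tm = 2(4)+4(10) = 48°C
Primer R: A+T=8, G+C=7 → Tm = 2(8)+4(7) = 44°C
48°C vs 44°C → primer F is higher.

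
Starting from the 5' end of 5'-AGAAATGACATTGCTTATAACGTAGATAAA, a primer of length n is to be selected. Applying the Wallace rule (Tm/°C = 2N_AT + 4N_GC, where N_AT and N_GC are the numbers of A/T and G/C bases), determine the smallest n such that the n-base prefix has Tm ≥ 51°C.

n = 21

First 20 bases: AGAAATGACATTGCTTATAA → Tm = 50°C (< 51°C)
First 21 bases: AGAAATGACATTGCTTATAAC → Tm = 54°C (≥ 51°C)
Since every base adds ≥2°C, Tm only increases with n, so the threshold is first crossed at n = 21.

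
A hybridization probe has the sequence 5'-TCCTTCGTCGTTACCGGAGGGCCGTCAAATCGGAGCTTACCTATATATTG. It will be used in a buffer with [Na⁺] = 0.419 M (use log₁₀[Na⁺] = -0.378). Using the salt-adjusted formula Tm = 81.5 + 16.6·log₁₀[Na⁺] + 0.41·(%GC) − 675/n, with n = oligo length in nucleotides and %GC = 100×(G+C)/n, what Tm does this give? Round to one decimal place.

Length n = 50. A=10, C=13, G=12, T=15
G+C = 25, so %GC = 25/50 × 100 = 50%
Salt term: 16.6 × (-0.378) = -6.275
GC term: 0.41 × 50 = 20.5; length term: −675/50 = −13.5
Tm = 81.5 + (-6.275) + 20.5 − 13.5 = 82.225 → 82.2°C

82.2°C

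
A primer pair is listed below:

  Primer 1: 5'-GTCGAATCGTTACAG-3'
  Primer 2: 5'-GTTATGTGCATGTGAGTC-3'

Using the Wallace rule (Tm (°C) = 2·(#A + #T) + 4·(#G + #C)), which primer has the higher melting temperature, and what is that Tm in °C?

Primer 2, 52°C

Primer 1: A+T=8, G+C=7 → Tm = 2(8)+4(7) = 44°C
Primer 2: A+T=10, G+C=8 → Tm = 2(10)+4(8) = 52°C
44°C vs 52°C → primer 2 is higher.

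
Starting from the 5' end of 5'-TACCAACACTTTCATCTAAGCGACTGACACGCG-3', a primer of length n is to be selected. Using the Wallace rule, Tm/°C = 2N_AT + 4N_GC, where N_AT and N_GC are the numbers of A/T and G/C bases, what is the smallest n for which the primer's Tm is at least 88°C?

n = 31

First 30 bases: TACCAACACTTTCATCTAAGCGACTGACAC → Tm = 86°C (< 88°C)
First 31 bases: TACCAACACTTTCATCTAAGCGACTGACACG → Tm = 90°C (≥ 88°C)
Each additional base adds 2°C (A/T) or 4°C (G/C), so Tm is non-decreasing in n; n = 31 is the first length to reach 88°C.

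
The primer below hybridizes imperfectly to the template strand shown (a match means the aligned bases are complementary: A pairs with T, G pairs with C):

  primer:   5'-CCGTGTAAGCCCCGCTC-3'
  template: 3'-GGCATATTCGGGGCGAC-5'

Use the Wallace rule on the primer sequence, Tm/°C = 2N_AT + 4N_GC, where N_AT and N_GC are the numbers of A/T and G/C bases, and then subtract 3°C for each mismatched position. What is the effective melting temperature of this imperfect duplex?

52°C

Primer base counts: A=2, T=3, G=4, C=8 → A+T=5, G+C=12
Perfect-match Tm = 2(5) + 4(12) = 10 + 48 = 58°C
Mismatches (positions where the bases are not complementary): 2 (at positions 5, 17)
Effective Tm = 58 − 2×3 = 58 − 6 = 52°C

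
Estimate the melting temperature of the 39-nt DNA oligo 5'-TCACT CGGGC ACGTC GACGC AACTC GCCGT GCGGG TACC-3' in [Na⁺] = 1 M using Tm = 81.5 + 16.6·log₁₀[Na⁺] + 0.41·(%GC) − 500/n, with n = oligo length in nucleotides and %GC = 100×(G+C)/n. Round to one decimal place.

97.1°C

Length n = 39. Scanning the sequence gives G=12, A=6, C=15, T=6.
G+C = 27, so %GC = 27/39 × 100 = 69.231%
Salt term: 16.6 × (0) = 0
GC term: 0.41 × 69.231 = 28.385; length term: −500/39 = −12.821
Tm = 81.5 + (0) + 28.385 − 12.821 = 97.064 → 97.1°C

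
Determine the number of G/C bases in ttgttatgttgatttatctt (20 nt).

C=1, T=13, A=3, G=3
Total G or C: 3 + 1 = 4

4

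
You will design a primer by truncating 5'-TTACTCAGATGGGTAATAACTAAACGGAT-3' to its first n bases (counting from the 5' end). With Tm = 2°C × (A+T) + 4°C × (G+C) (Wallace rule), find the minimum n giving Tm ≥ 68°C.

First 25 bases: TTACTCAGATGGGTAATAACTAAAC → Tm = 66°C (< 68°C)
First 26 bases: TTACTCAGATGGGTAATAACTAAACG → Tm = 70°C (≥ 68°C)
Each additional base adds 2°C (A/T) or 4°C (G/C), so Tm is non-decreasing in n; n = 26 is the first length to reach 68°C.

n = 26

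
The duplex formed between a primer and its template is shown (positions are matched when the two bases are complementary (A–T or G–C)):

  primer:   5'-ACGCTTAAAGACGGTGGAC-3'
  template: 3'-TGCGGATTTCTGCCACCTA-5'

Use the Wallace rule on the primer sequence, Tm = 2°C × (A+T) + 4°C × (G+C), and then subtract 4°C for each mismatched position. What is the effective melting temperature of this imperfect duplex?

50°C

Primer base counts: A=6, T=3, G=6, C=4 → A+T=9, G+C=10
Perfect-match Tm = 2(9) + 4(10) = 18 + 40 = 58°C
Mismatches (positions where the bases are not complementary): 2 (at positions 5, 19)
Effective Tm = 58 − 2×4 = 58 − 8 = 50°C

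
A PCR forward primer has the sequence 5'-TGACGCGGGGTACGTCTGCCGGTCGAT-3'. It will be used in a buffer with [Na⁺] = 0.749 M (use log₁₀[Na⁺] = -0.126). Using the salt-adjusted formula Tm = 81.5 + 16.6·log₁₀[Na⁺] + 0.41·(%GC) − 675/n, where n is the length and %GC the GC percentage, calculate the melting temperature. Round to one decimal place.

81.7°C

Length n = 27. Base counts: C=7, G=11, A=3, T=6
G+C = 18, so %GC = 18/27 × 100 = 66.667%
Salt term: 16.6 × (-0.126) = -2.092
GC term: 0.41 × 66.667 = 27.333; length term: −675/27 = −25
Tm = 81.5 + (-2.092) + 27.333 − 25 = 81.741 → 81.7°C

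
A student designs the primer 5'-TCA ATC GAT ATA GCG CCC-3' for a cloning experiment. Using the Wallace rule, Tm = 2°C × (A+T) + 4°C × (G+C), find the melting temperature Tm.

54°C

Counting bases: T=4, C=6, G=3, A=5
AT pairs contribute 9, GC pairs contribute 9.
Tm = 2×9 + 4×9 = 54°C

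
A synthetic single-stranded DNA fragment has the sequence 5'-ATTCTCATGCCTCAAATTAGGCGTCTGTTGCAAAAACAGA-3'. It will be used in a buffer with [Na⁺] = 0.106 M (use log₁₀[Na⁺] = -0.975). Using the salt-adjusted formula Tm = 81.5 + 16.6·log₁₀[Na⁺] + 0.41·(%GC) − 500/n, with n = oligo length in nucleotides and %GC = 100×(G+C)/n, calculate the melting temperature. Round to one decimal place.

69.2°C

Length n = 40. Base counts: A=13, G=7, T=11, C=9
G+C = 16, so %GC = 16/40 × 100 = 40%
Salt term: 16.6 × (-0.975) = -16.185
GC term: 0.41 × 40 = 16.4; length term: −500/40 = −12.5
Tm = 81.5 + (-16.185) + 16.4 − 12.5 = 69.215 → 69.2°C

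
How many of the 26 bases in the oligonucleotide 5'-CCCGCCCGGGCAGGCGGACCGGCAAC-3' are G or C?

Counting bases: A=4, G=10, T=0, C=12
Total G or C: 10 + 12 = 22

22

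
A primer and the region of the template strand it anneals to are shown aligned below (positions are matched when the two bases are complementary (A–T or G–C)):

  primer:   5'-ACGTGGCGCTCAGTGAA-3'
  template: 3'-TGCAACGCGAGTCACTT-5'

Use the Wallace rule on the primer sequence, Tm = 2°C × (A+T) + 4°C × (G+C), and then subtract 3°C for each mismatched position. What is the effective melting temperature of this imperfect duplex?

Primer base counts: A=4, T=3, G=6, C=4 → A+T=7, G+C=10
Perfect-match Tm = 2(7) + 4(10) = 14 + 40 = 54°C
Mismatches (positions where the bases are not complementary): 1 (at position 5)
Effective Tm = 54 − 1×3 = 54 − 3 = 51°C

51°C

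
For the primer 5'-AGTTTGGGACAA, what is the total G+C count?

5

Counting bases: G=4, C=1, T=3, A=4
G+C = 4 + 1 = 5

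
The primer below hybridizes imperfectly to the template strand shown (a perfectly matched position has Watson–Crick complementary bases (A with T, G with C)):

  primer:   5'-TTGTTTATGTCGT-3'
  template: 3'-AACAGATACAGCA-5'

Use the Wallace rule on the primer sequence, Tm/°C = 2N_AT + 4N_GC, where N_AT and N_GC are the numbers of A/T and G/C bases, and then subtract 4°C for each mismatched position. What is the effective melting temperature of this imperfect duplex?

30°C

Primer base counts: A=1, T=8, G=3, C=1 → A+T=9, G+C=4
Perfect-match Tm = 2(9) + 4(4) = 18 + 16 = 34°C
Mismatches (positions where the bases are not complementary): 1 (at position 5)
Effective Tm = 34 − 1×4 = 34 − 4 = 30°C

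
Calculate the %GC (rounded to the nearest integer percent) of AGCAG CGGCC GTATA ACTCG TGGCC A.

62%

Counting bases: T=4, A=6, C=8, G=8
G+C = 8 + 8 = 16 out of 26 bases
%GC = 16/26 × 100 = 61.54% ≈ 62%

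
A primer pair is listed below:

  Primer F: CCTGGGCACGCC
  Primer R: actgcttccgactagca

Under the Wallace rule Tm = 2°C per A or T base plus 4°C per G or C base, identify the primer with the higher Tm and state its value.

Primer F: A+T=2, G+C=10 → Tm = 2(2)+4(10) = 44°C
Primer R: A+T=8, G+C=9 → Tm = 2(8)+4(9) = 52°C
44°C vs 52°C → primer R is higher.

Primer R, 52°C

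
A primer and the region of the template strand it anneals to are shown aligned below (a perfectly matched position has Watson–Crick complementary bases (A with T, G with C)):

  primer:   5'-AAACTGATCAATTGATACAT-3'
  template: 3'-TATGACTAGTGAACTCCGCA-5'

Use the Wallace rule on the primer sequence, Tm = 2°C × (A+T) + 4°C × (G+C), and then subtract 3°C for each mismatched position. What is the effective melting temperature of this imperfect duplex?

35°C

Primer base counts: A=9, T=6, G=2, C=3 → A+T=15, G+C=5
Perfect-match Tm = 2(15) + 4(5) = 30 + 20 = 50°C
Mismatches (positions where the bases are not complementary): 5 (at positions 2, 11, 16, 17, 19)
Effective Tm = 50 − 5×3 = 50 − 15 = 35°C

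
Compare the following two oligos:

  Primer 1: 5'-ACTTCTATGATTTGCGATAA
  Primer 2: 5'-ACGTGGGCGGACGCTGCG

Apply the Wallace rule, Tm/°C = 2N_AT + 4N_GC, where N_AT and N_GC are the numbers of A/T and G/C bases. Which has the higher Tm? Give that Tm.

Primer 2, 64°C

Primer 1: A+T=14, G+C=6 → Tm = 2(14)+4(6) = 52°C
Primer 2: A+T=4, G+C=14 → Tm = 2(4)+4(14) = 64°C
52°C vs 64°C → primer 2 is higher.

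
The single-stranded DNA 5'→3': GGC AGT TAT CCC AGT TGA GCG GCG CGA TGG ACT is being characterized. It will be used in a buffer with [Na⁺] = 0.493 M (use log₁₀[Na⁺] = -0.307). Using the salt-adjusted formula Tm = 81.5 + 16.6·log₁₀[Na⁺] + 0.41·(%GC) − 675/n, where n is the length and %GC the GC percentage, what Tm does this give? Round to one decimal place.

Length n = 33. Scanning the sequence gives A=6, T=7, G=12, C=8.
G+C = 20, so %GC = 20/33 × 100 = 60.606%
Salt term: 16.6 × (-0.307) = -5.096
GC term: 0.41 × 60.606 = 24.848; length term: −675/33 = −20.455
Tm = 81.5 + (-5.096) + 24.848 − 20.455 = 80.797 → 80.8°C

80.8°C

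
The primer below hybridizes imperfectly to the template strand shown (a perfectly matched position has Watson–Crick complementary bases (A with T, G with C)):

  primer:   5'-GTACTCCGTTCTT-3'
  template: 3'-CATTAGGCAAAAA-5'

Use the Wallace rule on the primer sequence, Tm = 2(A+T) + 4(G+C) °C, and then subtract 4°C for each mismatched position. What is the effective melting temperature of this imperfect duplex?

30°C

Primer base counts: A=1, T=6, G=2, C=4 → A+T=7, G+C=6
Perfect-match Tm = 2(7) + 4(6) = 14 + 24 = 38°C
Mismatches (positions where the bases are not complementary): 2 (at positions 4, 11)
Effective Tm = 38 − 2×4 = 38 − 8 = 30°C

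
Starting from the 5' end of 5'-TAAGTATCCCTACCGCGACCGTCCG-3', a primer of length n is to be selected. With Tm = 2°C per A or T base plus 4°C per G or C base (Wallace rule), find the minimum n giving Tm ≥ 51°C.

n = 17

First 16 bases: TAAGTATCCCTACCGC → Tm = 48°C (< 51°C)
First 17 bases: TAAGTATCCCTACCGCG → Tm = 52°C (≥ 51°C)
Each additional base adds 2°C (A/T) or 4°C (G/C), so Tm is non-decreasing in n; n = 17 is the first length to reach 51°C.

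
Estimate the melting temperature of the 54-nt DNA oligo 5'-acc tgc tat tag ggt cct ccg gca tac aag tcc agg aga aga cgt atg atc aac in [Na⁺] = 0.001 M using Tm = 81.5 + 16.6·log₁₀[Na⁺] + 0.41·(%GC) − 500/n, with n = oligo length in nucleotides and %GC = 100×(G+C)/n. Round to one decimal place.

42.9°C

Length n = 54. Counting bases: C=14, G=13, A=16, T=11
G+C = 27, so %GC = 27/54 × 100 = 50%
Salt term: 16.6 × (-3) = -49.8
GC term: 0.41 × 50 = 20.5; length term: −500/54 = −9.259
Tm = 81.5 + (-49.8) + 20.5 − 9.259 = 42.941 → 42.9°C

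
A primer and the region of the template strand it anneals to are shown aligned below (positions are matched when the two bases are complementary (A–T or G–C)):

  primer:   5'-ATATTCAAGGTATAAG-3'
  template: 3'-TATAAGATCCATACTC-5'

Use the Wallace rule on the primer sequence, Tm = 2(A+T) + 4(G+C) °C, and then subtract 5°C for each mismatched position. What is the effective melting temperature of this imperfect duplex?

Primer base counts: A=7, T=5, G=3, C=1 → A+T=12, G+C=4
Perfect-match Tm = 2(12) + 4(4) = 24 + 16 = 40°C
Mismatches (positions where the bases are not complementary): 2 (at positions 7, 14)
Effective Tm = 40 − 2×5 = 40 − 10 = 30°C

30°C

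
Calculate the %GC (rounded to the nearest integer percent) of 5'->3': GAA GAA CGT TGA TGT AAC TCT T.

36%

Scanning the sequence gives A=7, T=7, C=3, G=5.
G+C = 5 + 3 = 8 out of 22 bases
%GC = 8/22 × 100 = 36.36% ≈ 36%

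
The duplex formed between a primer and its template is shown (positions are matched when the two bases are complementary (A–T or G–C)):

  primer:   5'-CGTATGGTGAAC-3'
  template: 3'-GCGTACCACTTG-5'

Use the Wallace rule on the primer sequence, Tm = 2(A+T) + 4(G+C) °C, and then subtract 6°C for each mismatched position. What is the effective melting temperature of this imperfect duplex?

30°C

Primer base counts: A=3, T=3, G=4, C=2 → A+T=6, G+C=6
Perfect-match Tm = 2(6) + 4(6) = 12 + 24 = 36°C
Mismatches (positions where the bases are not complementary): 1 (at position 3)
Effective Tm = 36 − 1×6 = 36 − 6 = 30°C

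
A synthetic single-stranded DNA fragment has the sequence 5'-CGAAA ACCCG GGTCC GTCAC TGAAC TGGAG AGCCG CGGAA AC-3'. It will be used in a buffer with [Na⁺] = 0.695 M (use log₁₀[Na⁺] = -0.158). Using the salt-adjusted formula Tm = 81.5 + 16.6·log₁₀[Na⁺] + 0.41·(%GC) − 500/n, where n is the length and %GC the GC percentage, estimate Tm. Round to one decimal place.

Length n = 42. Counting bases: C=13, G=13, T=4, A=12
G+C = 26, so %GC = 26/42 × 100 = 61.905%
Salt term: 16.6 × (-0.158) = -2.623
GC term: 0.41 × 61.905 = 25.381; length term: −500/42 = −11.905
Tm = 81.5 + (-2.623) + 25.381 − 11.905 = 92.353 → 92.4°C

92.4°C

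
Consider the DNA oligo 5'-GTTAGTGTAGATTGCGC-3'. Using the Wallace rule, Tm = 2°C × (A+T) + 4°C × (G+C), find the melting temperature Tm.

50°C

Scanning the sequence gives G=6, C=2, T=6, A=3.
So N_AT = 9 and N_GC = 8.
Tm = 2×9 + 4×8 = 50°C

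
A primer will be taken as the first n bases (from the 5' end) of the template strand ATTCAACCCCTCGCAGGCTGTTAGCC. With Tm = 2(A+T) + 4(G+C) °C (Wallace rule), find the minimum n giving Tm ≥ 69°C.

n = 23

First 22 bases: ATTCAACCCCTCGCAGGCTGTT → Tm = 68°C (< 69°C)
First 23 bases: ATTCAACCCCTCGCAGGCTGTTA → Tm = 70°C (≥ 69°C)
Each additional base adds 2°C (A/T) or 4°C (G/C), so Tm is non-decreasing in n; n = 23 is the first length to reach 69°C.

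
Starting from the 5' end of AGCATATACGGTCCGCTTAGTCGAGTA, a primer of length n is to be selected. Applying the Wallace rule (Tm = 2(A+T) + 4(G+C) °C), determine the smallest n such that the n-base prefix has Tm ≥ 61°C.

n = 21

First 20 bases: AGCATATACGGTCCGCTTAG → Tm = 60°C (< 61°C)
First 21 bases: AGCATATACGGTCCGCTTAGT → Tm = 62°C (≥ 61°C)
Since every base adds ≥2°C, Tm only increases with n, so the threshold is first crossed at n = 21.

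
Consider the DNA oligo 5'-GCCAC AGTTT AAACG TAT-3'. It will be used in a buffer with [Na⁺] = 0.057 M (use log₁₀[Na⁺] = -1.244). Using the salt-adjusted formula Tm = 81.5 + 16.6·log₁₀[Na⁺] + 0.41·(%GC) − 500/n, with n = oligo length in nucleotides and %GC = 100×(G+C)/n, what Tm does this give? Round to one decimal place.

Length n = 18. Counting bases: C=4, A=6, G=3, T=5
G+C = 7, so %GC = 7/18 × 100 = 38.889%
Salt term: 16.6 × (-1.244) = -20.65
GC term: 0.41 × 38.889 = 15.944; length term: −500/18 = −27.778
Tm = 81.5 + (-20.65) + 15.944 − 27.778 = 49.016 → 49.0°C

49.0°C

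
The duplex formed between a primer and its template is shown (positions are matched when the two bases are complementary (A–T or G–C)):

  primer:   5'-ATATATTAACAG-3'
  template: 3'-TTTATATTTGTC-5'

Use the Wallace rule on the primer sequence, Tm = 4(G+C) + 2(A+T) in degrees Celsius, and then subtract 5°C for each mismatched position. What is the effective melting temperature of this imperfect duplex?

18°C

Primer base counts: A=6, T=4, G=1, C=1 → A+T=10, G+C=2
Perfect-match Tm = 2(10) + 4(2) = 20 + 8 = 28°C
Mismatches (positions where the bases are not complementary): 2 (at positions 2, 7)
Effective Tm = 28 − 2×5 = 28 − 10 = 18°C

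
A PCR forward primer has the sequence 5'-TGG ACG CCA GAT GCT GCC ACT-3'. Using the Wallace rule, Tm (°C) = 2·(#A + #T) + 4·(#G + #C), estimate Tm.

Counting bases: C=7, G=6, A=4, T=4
A+T = 8, G+C = 13
Tm = 2×8 + 4×13 = 68°C

68°C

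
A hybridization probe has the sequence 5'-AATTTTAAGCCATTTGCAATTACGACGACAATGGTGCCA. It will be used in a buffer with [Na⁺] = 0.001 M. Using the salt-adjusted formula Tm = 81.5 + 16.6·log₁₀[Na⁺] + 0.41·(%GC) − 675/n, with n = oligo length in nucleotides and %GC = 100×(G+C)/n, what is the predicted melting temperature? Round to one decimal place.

Length n = 39. Counting bases: G=7, A=13, T=11, C=8
G+C = 15, so %GC = 15/39 × 100 = 38.462%
Salt term: 16.6 × (-3) = -49.8
GC term: 0.41 × 38.462 = 15.769; length term: −675/39 = −17.308
Tm = 81.5 + (-49.8) + 15.769 − 17.308 = 30.161 → 30.2°C

30.2°C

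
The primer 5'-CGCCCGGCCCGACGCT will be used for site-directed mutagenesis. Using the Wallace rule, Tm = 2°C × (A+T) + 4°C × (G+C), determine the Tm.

A=1, T=1, G=5, C=9
A+T = 2, G+C = 14
Tm = 2×2 + 4×14 = 60°C

60°C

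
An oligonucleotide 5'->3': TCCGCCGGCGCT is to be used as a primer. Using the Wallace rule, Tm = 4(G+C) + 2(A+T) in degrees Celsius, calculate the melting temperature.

44°C

Scanning the sequence gives G=4, A=0, C=6, T=2.
So N_AT = 2 and N_GC = 10.
Tm = 2×2 + 4×10 = 44°C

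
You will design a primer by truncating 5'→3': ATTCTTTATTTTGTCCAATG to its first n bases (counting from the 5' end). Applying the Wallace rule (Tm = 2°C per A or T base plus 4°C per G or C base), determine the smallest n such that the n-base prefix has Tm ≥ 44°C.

n = 18

First 17 bases: ATTCTTTATTTTGTCCA → Tm = 42°C (< 44°C)
First 18 bases: ATTCTTTATTTTGTCCAA → Tm = 44°C (≥ 44°C)
Each additional base adds 2°C (A/T) or 4°C (G/C), so Tm is non-decreasing in n; n = 18 is the first length to reach 44°C.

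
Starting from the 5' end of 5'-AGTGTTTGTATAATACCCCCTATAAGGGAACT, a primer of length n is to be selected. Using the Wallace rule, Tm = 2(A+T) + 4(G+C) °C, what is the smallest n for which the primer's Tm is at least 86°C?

First 30 bases: AGTGTTTGTATAATACCCCCTATAAGGGAA → Tm = 82°C (< 86°C)
First 31 bases: AGTGTTTGTATAATACCCCCTATAAGGGAAC → Tm = 86°C (≥ 86°C)
Each additional base adds 2°C (A/T) or 4°C (G/C), so Tm is non-decreasing in n; n = 31 is the first length to reach 86°C.

n = 31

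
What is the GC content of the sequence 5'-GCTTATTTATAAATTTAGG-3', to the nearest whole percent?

A=6, C=1, T=9, G=3
G+C = 3 + 1 = 4 out of 19 bases
%GC = 4/19 × 100 = 21.05% ≈ 21%

21%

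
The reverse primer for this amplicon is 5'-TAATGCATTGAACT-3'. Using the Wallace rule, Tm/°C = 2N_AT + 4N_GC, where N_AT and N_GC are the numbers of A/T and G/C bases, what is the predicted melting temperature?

36°C

Counting bases: T=5, G=2, C=2, A=5
So N_AT = 10 and N_GC = 4.
Tm = 2(10) + 4(4) = 20 + 16 = 36°C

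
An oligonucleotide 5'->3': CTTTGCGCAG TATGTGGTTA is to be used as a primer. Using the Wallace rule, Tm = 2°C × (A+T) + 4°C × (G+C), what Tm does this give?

58°C

Base counts: C=3, T=8, G=6, A=3
A+T = 11, G+C = 9
Tm = 2(11) + 4(9) = 22 + 36 = 58°C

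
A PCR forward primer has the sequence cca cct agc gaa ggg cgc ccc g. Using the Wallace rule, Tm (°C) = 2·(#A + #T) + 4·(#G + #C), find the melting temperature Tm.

Scanning the sequence gives T=1, A=4, C=10, G=7.
A+T = 5, G+C = 17
Tm = 2(5) + 4(17) = 10 + 68 = 78°C

78°C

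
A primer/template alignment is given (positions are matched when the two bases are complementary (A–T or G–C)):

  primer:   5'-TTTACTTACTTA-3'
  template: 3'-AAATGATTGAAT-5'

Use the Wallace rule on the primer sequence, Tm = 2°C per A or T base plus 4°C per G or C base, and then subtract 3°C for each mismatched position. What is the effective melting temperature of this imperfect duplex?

Primer base counts: A=3, T=7, G=0, C=2 → A+T=10, G+C=2
Perfect-match Tm = 2(10) + 4(2) = 20 + 8 = 28°C
Mismatches (positions where the bases are not complementary): 1 (at position 7)
Effective Tm = 28 − 1×3 = 28 − 3 = 25°C

25°C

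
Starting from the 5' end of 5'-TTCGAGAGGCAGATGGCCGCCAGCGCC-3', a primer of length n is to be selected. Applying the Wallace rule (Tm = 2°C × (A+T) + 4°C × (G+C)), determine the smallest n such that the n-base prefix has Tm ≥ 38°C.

n = 12

First 11 bases: TTCGAGAGGCA → Tm = 34°C (< 38°C)
First 12 bases: TTCGAGAGGCAG → Tm = 38°C (≥ 38°C)
Each additional base adds 2°C (A/T) or 4°C (G/C), so Tm is non-decreasing in n; n = 12 is the first length to reach 38°C.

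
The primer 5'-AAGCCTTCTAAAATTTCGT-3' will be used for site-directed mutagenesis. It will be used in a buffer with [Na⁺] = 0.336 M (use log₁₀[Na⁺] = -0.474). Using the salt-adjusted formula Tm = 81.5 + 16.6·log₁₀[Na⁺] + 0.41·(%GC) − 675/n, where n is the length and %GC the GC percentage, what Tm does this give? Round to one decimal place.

Length n = 19. Base counts: A=6, G=2, T=7, C=4
G+C = 6, so %GC = 6/19 × 100 = 31.579%
Salt term: 16.6 × (-0.474) = -7.868
GC term: 0.41 × 31.579 = 12.947; length term: −675/19 = −35.526
Tm = 81.5 + (-7.868) + 12.947 − 35.526 = 51.053 → 51.1°C

51.1°C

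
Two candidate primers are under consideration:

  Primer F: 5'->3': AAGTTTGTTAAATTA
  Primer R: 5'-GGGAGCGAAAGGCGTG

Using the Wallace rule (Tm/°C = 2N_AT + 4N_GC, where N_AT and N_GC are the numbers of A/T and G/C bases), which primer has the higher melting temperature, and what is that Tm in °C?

Primer R, 54°C

Primer F: A+T=13, G+C=2 → Tm = 2(13)+4(2) = 34°C
Primer R: A+T=5, G+C=11 → Tm = 2(5)+4(11) = 54°C
34°C vs 54°C → primer R is higher.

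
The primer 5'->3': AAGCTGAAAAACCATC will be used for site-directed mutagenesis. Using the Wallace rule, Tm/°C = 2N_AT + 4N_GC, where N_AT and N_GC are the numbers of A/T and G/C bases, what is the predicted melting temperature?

Scanning the sequence gives A=8, G=2, T=2, C=4.
So N_AT = 10 and N_GC = 6.
Tm = 2(10) + 4(6) = 20 + 24 = 44°C

44°C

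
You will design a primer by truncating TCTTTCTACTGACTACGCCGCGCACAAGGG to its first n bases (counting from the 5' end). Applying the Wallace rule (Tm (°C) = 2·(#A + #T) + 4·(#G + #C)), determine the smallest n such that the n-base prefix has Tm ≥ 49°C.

First 17 bases: TCTTTCTACTGACTACG → Tm = 48°C (< 49°C)
First 18 bases: TCTTTCTACTGACTACGC → Tm = 52°C (≥ 49°C)
Each additional base adds 2°C (A/T) or 4°C (G/C), so Tm is non-decreasing in n; n = 18 is the first length to reach 49°C.

n = 18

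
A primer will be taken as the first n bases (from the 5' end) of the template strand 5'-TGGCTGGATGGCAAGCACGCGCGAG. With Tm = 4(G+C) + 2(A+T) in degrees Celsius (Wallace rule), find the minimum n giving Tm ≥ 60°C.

n = 19

First 18 bases: TGGCTGGATGGCAAGCAC → Tm = 58°C (< 60°C)
First 19 bases: TGGCTGGATGGCAAGCACG → Tm = 62°C (≥ 60°C)
Since every base adds ≥2°C, Tm only increases with n, so the threshold is first crossed at n = 19.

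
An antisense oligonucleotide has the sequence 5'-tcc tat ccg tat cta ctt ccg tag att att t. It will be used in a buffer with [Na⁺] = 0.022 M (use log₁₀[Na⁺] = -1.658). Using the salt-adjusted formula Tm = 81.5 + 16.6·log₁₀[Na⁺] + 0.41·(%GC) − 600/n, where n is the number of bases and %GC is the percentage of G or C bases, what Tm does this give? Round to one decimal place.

Length n = 31. Counting bases: A=6, G=3, T=14, C=8
G+C = 11, so %GC = 11/31 × 100 = 35.484%
Salt term: 16.6 × (-1.658) = -27.523
GC term: 0.41 × 35.484 = 14.548; length term: −600/31 = −19.355
Tm = 81.5 + (-27.523) + 14.548 − 19.355 = 49.17 → 49.2°C

49.2°C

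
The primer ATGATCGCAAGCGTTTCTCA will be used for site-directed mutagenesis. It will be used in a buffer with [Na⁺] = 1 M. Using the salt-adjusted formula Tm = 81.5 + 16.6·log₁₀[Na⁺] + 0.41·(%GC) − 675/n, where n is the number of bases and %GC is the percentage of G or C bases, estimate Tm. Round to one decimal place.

66.2°C

Length n = 20. Counting bases: G=4, T=6, C=5, A=5
G+C = 9, so %GC = 9/20 × 100 = 45%
Salt term: 16.6 × (0) = 0
GC term: 0.41 × 45 = 18.45; length term: −675/20 = −33.75
Tm = 81.5 + (0) + 18.45 − 33.75 = 66.2 → 66.2°C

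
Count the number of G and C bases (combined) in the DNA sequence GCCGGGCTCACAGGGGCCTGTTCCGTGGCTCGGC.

26

Counting bases: T=6, G=14, C=12, A=2
G+C = 14 + 12 = 26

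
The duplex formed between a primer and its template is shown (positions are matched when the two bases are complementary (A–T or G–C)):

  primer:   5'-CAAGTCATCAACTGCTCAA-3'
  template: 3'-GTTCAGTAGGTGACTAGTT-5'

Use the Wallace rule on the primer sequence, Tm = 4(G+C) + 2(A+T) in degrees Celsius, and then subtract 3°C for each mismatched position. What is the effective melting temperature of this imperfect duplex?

48°C

Primer base counts: A=7, T=4, G=2, C=6 → A+T=11, G+C=8
Perfect-match Tm = 2(11) + 4(8) = 22 + 32 = 54°C
Mismatches (positions where the bases are not complementary): 2 (at positions 10, 15)
Effective Tm = 54 − 2×3 = 54 − 6 = 48°C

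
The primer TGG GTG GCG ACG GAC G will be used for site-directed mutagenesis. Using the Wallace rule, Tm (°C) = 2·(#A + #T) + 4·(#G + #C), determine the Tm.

Base counts: G=9, A=2, C=3, T=2
AT pairs contribute 4, GC pairs contribute 12.
Tm = 4·12 + 2·4 = 48 + 8 = 56°C

56°C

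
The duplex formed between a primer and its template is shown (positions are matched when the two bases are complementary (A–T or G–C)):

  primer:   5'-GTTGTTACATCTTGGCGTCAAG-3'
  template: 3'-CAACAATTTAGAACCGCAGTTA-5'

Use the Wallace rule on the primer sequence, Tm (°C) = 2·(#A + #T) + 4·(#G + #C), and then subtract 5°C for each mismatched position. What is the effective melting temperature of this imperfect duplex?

Primer base counts: A=4, T=8, G=6, C=4 → A+T=12, G+C=10
Perfect-match Tm = 2(12) + 4(10) = 24 + 40 = 64°C
Mismatches (positions where the bases are not complementary): 2 (at positions 8, 22)
Effective Tm = 64 − 2×5 = 64 − 10 = 54°C

54°C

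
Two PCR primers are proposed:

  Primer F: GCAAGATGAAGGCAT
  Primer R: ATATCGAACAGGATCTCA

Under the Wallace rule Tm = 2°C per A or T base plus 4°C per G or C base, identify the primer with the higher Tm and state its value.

Primer F: A+T=8, G+C=7 → Tm = 2(8)+4(7) = 44°C
Primer R: A+T=11, G+C=7 → Tm = 2(11)+4(7) = 50°C
44°C vs 50°C → primer R is higher.

Primer R, 50°C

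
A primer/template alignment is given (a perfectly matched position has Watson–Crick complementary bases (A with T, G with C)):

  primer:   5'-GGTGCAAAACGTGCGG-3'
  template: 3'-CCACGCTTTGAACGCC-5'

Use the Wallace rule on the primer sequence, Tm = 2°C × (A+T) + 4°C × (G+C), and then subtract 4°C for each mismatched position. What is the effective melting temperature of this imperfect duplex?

Primer base counts: A=4, T=2, G=7, C=3 → A+T=6, G+C=10
Perfect-match Tm = 2(6) + 4(10) = 12 + 40 = 52°C
Mismatches (positions where the bases are not complementary): 2 (at positions 6, 11)
Effective Tm = 52 − 2×4 = 52 − 8 = 44°C

44°C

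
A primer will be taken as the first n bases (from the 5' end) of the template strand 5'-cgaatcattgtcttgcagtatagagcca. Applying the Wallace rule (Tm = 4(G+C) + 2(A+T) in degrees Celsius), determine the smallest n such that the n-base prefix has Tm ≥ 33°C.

First 11 bases: CGAATCATTGT → Tm = 30°C (< 33°C)
First 12 bases: CGAATCATTGTC → Tm = 34°C (≥ 33°C)
Each additional base adds 2°C (A/T) or 4°C (G/C), so Tm is non-decreasing in n; n = 12 is the first length to reach 33°C.

n = 12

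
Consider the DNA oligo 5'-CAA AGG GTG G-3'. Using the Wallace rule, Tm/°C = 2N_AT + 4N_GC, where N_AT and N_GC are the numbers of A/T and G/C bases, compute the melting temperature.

Scanning the sequence gives A=3, C=1, G=5, T=1.
AT pairs contribute 4, GC pairs contribute 6.
Tm = 4·6 + 2·4 = 24 + 8 = 32°C

32°C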